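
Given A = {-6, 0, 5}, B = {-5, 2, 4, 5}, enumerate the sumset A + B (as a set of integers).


A + B = {a + b : a ∈ A, b ∈ B}.
Enumerate all |A|·|B| = 3·4 = 12 pairs (a, b) and collect distinct sums.
a = -6: -6+-5=-11, -6+2=-4, -6+4=-2, -6+5=-1
a = 0: 0+-5=-5, 0+2=2, 0+4=4, 0+5=5
a = 5: 5+-5=0, 5+2=7, 5+4=9, 5+5=10
Collecting distinct sums: A + B = {-11, -5, -4, -2, -1, 0, 2, 4, 5, 7, 9, 10}
|A + B| = 12

A + B = {-11, -5, -4, -2, -1, 0, 2, 4, 5, 7, 9, 10}


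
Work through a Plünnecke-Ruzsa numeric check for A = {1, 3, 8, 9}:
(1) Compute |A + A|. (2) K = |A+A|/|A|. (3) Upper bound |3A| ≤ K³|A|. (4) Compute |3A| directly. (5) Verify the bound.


|A| = 4.
Step 1: Compute A + A by enumerating all 16 pairs.
A + A = {2, 4, 6, 9, 10, 11, 12, 16, 17, 18}, so |A + A| = 10.
Step 2: Doubling constant K = |A + A|/|A| = 10/4 = 10/4 ≈ 2.5000.
Step 3: Plünnecke-Ruzsa gives |3A| ≤ K³·|A| = (2.5000)³ · 4 ≈ 62.5000.
Step 4: Compute 3A = A + A + A directly by enumerating all triples (a,b,c) ∈ A³; |3A| = 19.
Step 5: Check 19 ≤ 62.5000? Yes ✓.

K = 10/4, Plünnecke-Ruzsa bound K³|A| ≈ 62.5000, |3A| = 19, inequality holds.


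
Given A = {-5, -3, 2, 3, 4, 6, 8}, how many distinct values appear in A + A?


A + A = {a + a' : a, a' ∈ A}; |A| = 7.
General bounds: 2|A| - 1 ≤ |A + A| ≤ |A|(|A|+1)/2, i.e. 13 ≤ |A + A| ≤ 28.
Lower bound 2|A|-1 is attained iff A is an arithmetic progression.
Enumerate sums a + a' for a ≤ a' (symmetric, so this suffices):
a = -5: -5+-5=-10, -5+-3=-8, -5+2=-3, -5+3=-2, -5+4=-1, -5+6=1, -5+8=3
a = -3: -3+-3=-6, -3+2=-1, -3+3=0, -3+4=1, -3+6=3, -3+8=5
a = 2: 2+2=4, 2+3=5, 2+4=6, 2+6=8, 2+8=10
a = 3: 3+3=6, 3+4=7, 3+6=9, 3+8=11
a = 4: 4+4=8, 4+6=10, 4+8=12
a = 6: 6+6=12, 6+8=14
a = 8: 8+8=16
Distinct sums: {-10, -8, -6, -3, -2, -1, 0, 1, 3, 4, 5, 6, 7, 8, 9, 10, 11, 12, 14, 16}
|A + A| = 20

|A + A| = 20


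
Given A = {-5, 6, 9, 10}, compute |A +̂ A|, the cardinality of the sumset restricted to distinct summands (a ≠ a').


Restricted sumset: A +̂ A = {a + a' : a ∈ A, a' ∈ A, a ≠ a'}.
Equivalently, take A + A and drop any sum 2a that is achievable ONLY as a + a for a ∈ A (i.e. sums representable only with equal summands).
Enumerate pairs (a, a') with a < a' (symmetric, so each unordered pair gives one sum; this covers all a ≠ a'):
  -5 + 6 = 1
  -5 + 9 = 4
  -5 + 10 = 5
  6 + 9 = 15
  6 + 10 = 16
  9 + 10 = 19
Collected distinct sums: {1, 4, 5, 15, 16, 19}
|A +̂ A| = 6
(Reference bound: |A +̂ A| ≥ 2|A| - 3 for |A| ≥ 2, with |A| = 4 giving ≥ 5.)

|A +̂ A| = 6


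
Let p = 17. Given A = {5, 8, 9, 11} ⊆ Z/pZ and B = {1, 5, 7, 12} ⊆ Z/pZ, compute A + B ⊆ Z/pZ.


Work in Z/17Z: reduce every sum a + b modulo 17.
Enumerate all 16 pairs:
a = 5: 5+1=6, 5+5=10, 5+7=12, 5+12=0
a = 8: 8+1=9, 8+5=13, 8+7=15, 8+12=3
a = 9: 9+1=10, 9+5=14, 9+7=16, 9+12=4
a = 11: 11+1=12, 11+5=16, 11+7=1, 11+12=6
Distinct residues collected: {0, 1, 3, 4, 6, 9, 10, 12, 13, 14, 15, 16}
|A + B| = 12 (out of 17 total residues).

A + B = {0, 1, 3, 4, 6, 9, 10, 12, 13, 14, 15, 16}


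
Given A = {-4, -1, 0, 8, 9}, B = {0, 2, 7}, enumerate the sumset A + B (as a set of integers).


A + B = {a + b : a ∈ A, b ∈ B}.
Enumerate all |A|·|B| = 5·3 = 15 pairs (a, b) and collect distinct sums.
a = -4: -4+0=-4, -4+2=-2, -4+7=3
a = -1: -1+0=-1, -1+2=1, -1+7=6
a = 0: 0+0=0, 0+2=2, 0+7=7
a = 8: 8+0=8, 8+2=10, 8+7=15
a = 9: 9+0=9, 9+2=11, 9+7=16
Collecting distinct sums: A + B = {-4, -2, -1, 0, 1, 2, 3, 6, 7, 8, 9, 10, 11, 15, 16}
|A + B| = 15

A + B = {-4, -2, -1, 0, 1, 2, 3, 6, 7, 8, 9, 10, 11, 15, 16}


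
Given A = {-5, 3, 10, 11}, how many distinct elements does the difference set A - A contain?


A - A = {a - a' : a, a' ∈ A}; |A| = 4.
Bounds: 2|A|-1 ≤ |A - A| ≤ |A|² - |A| + 1, i.e. 7 ≤ |A - A| ≤ 13.
Note: 0 ∈ A - A always (from a - a). The set is symmetric: if d ∈ A - A then -d ∈ A - A.
Enumerate nonzero differences d = a - a' with a > a' (then include -d):
Positive differences: {1, 7, 8, 15, 16}
Full difference set: {0} ∪ (positive diffs) ∪ (negative diffs).
|A - A| = 1 + 2·5 = 11 (matches direct enumeration: 11).

|A - A| = 11


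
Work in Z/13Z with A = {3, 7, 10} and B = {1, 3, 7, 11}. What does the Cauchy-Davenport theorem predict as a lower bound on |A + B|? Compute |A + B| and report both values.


Cauchy-Davenport: |A + B| ≥ min(p, |A| + |B| - 1) for A, B nonempty in Z/pZ.
|A| = 3, |B| = 4, p = 13.
CD lower bound = min(13, 3 + 4 - 1) = min(13, 6) = 6.
Compute A + B mod 13 directly:
a = 3: 3+1=4, 3+3=6, 3+7=10, 3+11=1
a = 7: 7+1=8, 7+3=10, 7+7=1, 7+11=5
a = 10: 10+1=11, 10+3=0, 10+7=4, 10+11=8
A + B = {0, 1, 4, 5, 6, 8, 10, 11}, so |A + B| = 8.
Verify: 8 ≥ 6? Yes ✓.

CD lower bound = 6, actual |A + B| = 8.


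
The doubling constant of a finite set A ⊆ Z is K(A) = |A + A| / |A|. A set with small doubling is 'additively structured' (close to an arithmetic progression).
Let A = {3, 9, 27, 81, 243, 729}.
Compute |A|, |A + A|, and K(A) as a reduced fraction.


|A| = 6.
Compute A + A by enumerating all 36 pairs.
A + A = {6, 12, 18, 30, 36, 54, 84, 90, 108, 162, 246, 252, 270, 324, 486, 732, 738, 756, 810, 972, 1458}, so |A + A| = 21.
K = |A + A| / |A| = 21/6 = 7/2 ≈ 3.5000.
Reference: AP of size 6 gives K = 11/6 ≈ 1.8333; a fully generic set of size 6 gives K ≈ 3.5000.

|A| = 6, |A + A| = 21, K = 21/6 = 7/2.


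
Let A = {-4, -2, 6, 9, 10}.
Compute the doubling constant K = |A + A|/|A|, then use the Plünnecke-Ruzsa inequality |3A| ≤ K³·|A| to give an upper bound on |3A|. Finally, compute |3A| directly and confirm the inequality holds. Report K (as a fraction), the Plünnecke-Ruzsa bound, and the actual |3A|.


|A| = 5.
Step 1: Compute A + A by enumerating all 25 pairs.
A + A = {-8, -6, -4, 2, 4, 5, 6, 7, 8, 12, 15, 16, 18, 19, 20}, so |A + A| = 15.
Step 2: Doubling constant K = |A + A|/|A| = 15/5 = 15/5 ≈ 3.0000.
Step 3: Plünnecke-Ruzsa gives |3A| ≤ K³·|A| = (3.0000)³ · 5 ≈ 135.0000.
Step 4: Compute 3A = A + A + A directly by enumerating all triples (a,b,c) ∈ A³; |3A| = 31.
Step 5: Check 31 ≤ 135.0000? Yes ✓.

K = 15/5, Plünnecke-Ruzsa bound K³|A| ≈ 135.0000, |3A| = 31, inequality holds.


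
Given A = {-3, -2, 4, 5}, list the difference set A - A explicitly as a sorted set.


A - A = {a - a' : a, a' ∈ A}.
Compute a - a' for each ordered pair (a, a'):
a = -3: -3--3=0, -3--2=-1, -3-4=-7, -3-5=-8
a = -2: -2--3=1, -2--2=0, -2-4=-6, -2-5=-7
a = 4: 4--3=7, 4--2=6, 4-4=0, 4-5=-1
a = 5: 5--3=8, 5--2=7, 5-4=1, 5-5=0
Collecting distinct values (and noting 0 appears from a-a):
A - A = {-8, -7, -6, -1, 0, 1, 6, 7, 8}
|A - A| = 9

A - A = {-8, -7, -6, -1, 0, 1, 6, 7, 8}


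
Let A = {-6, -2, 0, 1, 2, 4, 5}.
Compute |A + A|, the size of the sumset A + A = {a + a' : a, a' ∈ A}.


A + A = {a + a' : a, a' ∈ A}; |A| = 7.
General bounds: 2|A| - 1 ≤ |A + A| ≤ |A|(|A|+1)/2, i.e. 13 ≤ |A + A| ≤ 28.
Lower bound 2|A|-1 is attained iff A is an arithmetic progression.
Enumerate sums a + a' for a ≤ a' (symmetric, so this suffices):
a = -6: -6+-6=-12, -6+-2=-8, -6+0=-6, -6+1=-5, -6+2=-4, -6+4=-2, -6+5=-1
a = -2: -2+-2=-4, -2+0=-2, -2+1=-1, -2+2=0, -2+4=2, -2+5=3
a = 0: 0+0=0, 0+1=1, 0+2=2, 0+4=4, 0+5=5
a = 1: 1+1=2, 1+2=3, 1+4=5, 1+5=6
a = 2: 2+2=4, 2+4=6, 2+5=7
a = 4: 4+4=8, 4+5=9
a = 5: 5+5=10
Distinct sums: {-12, -8, -6, -5, -4, -2, -1, 0, 1, 2, 3, 4, 5, 6, 7, 8, 9, 10}
|A + A| = 18

|A + A| = 18


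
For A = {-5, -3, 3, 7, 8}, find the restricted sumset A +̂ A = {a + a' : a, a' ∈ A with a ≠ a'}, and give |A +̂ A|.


Restricted sumset: A +̂ A = {a + a' : a ∈ A, a' ∈ A, a ≠ a'}.
Equivalently, take A + A and drop any sum 2a that is achievable ONLY as a + a for a ∈ A (i.e. sums representable only with equal summands).
Enumerate pairs (a, a') with a < a' (symmetric, so each unordered pair gives one sum; this covers all a ≠ a'):
  -5 + -3 = -8
  -5 + 3 = -2
  -5 + 7 = 2
  -5 + 8 = 3
  -3 + 3 = 0
  -3 + 7 = 4
  -3 + 8 = 5
  3 + 7 = 10
  3 + 8 = 11
  7 + 8 = 15
Collected distinct sums: {-8, -2, 0, 2, 3, 4, 5, 10, 11, 15}
|A +̂ A| = 10
(Reference bound: |A +̂ A| ≥ 2|A| - 3 for |A| ≥ 2, with |A| = 5 giving ≥ 7.)

|A +̂ A| = 10


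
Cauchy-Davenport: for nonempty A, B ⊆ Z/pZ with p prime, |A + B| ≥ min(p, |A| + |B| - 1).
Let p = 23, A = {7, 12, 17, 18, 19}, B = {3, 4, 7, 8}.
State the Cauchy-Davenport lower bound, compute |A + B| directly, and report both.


Cauchy-Davenport: |A + B| ≥ min(p, |A| + |B| - 1) for A, B nonempty in Z/pZ.
|A| = 5, |B| = 4, p = 23.
CD lower bound = min(23, 5 + 4 - 1) = min(23, 8) = 8.
Compute A + B mod 23 directly:
a = 7: 7+3=10, 7+4=11, 7+7=14, 7+8=15
a = 12: 12+3=15, 12+4=16, 12+7=19, 12+8=20
a = 17: 17+3=20, 17+4=21, 17+7=1, 17+8=2
a = 18: 18+3=21, 18+4=22, 18+7=2, 18+8=3
a = 19: 19+3=22, 19+4=0, 19+7=3, 19+8=4
A + B = {0, 1, 2, 3, 4, 10, 11, 14, 15, 16, 19, 20, 21, 22}, so |A + B| = 14.
Verify: 14 ≥ 8? Yes ✓.

CD lower bound = 8, actual |A + B| = 14.


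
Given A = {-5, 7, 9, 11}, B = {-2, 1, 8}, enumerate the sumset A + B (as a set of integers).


A + B = {a + b : a ∈ A, b ∈ B}.
Enumerate all |A|·|B| = 4·3 = 12 pairs (a, b) and collect distinct sums.
a = -5: -5+-2=-7, -5+1=-4, -5+8=3
a = 7: 7+-2=5, 7+1=8, 7+8=15
a = 9: 9+-2=7, 9+1=10, 9+8=17
a = 11: 11+-2=9, 11+1=12, 11+8=19
Collecting distinct sums: A + B = {-7, -4, 3, 5, 7, 8, 9, 10, 12, 15, 17, 19}
|A + B| = 12

A + B = {-7, -4, 3, 5, 7, 8, 9, 10, 12, 15, 17, 19}


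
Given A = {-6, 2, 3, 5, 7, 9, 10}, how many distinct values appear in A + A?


A + A = {a + a' : a, a' ∈ A}; |A| = 7.
General bounds: 2|A| - 1 ≤ |A + A| ≤ |A|(|A|+1)/2, i.e. 13 ≤ |A + A| ≤ 28.
Lower bound 2|A|-1 is attained iff A is an arithmetic progression.
Enumerate sums a + a' for a ≤ a' (symmetric, so this suffices):
a = -6: -6+-6=-12, -6+2=-4, -6+3=-3, -6+5=-1, -6+7=1, -6+9=3, -6+10=4
a = 2: 2+2=4, 2+3=5, 2+5=7, 2+7=9, 2+9=11, 2+10=12
a = 3: 3+3=6, 3+5=8, 3+7=10, 3+9=12, 3+10=13
a = 5: 5+5=10, 5+7=12, 5+9=14, 5+10=15
a = 7: 7+7=14, 7+9=16, 7+10=17
a = 9: 9+9=18, 9+10=19
a = 10: 10+10=20
Distinct sums: {-12, -4, -3, -1, 1, 3, 4, 5, 6, 7, 8, 9, 10, 11, 12, 13, 14, 15, 16, 17, 18, 19, 20}
|A + A| = 23

|A + A| = 23


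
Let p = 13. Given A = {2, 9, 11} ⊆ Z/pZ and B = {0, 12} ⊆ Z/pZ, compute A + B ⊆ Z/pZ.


Work in Z/13Z: reduce every sum a + b modulo 13.
Enumerate all 6 pairs:
a = 2: 2+0=2, 2+12=1
a = 9: 9+0=9, 9+12=8
a = 11: 11+0=11, 11+12=10
Distinct residues collected: {1, 2, 8, 9, 10, 11}
|A + B| = 6 (out of 13 total residues).

A + B = {1, 2, 8, 9, 10, 11}


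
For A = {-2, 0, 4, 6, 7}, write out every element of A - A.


A - A = {a - a' : a, a' ∈ A}.
Compute a - a' for each ordered pair (a, a'):
a = -2: -2--2=0, -2-0=-2, -2-4=-6, -2-6=-8, -2-7=-9
a = 0: 0--2=2, 0-0=0, 0-4=-4, 0-6=-6, 0-7=-7
a = 4: 4--2=6, 4-0=4, 4-4=0, 4-6=-2, 4-7=-3
a = 6: 6--2=8, 6-0=6, 6-4=2, 6-6=0, 6-7=-1
a = 7: 7--2=9, 7-0=7, 7-4=3, 7-6=1, 7-7=0
Collecting distinct values (and noting 0 appears from a-a):
A - A = {-9, -8, -7, -6, -4, -3, -2, -1, 0, 1, 2, 3, 4, 6, 7, 8, 9}
|A - A| = 17

A - A = {-9, -8, -7, -6, -4, -3, -2, -1, 0, 1, 2, 3, 4, 6, 7, 8, 9}


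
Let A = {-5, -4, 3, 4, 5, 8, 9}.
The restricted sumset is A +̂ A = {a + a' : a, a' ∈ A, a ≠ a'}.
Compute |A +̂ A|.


Restricted sumset: A +̂ A = {a + a' : a ∈ A, a' ∈ A, a ≠ a'}.
Equivalently, take A + A and drop any sum 2a that is achievable ONLY as a + a for a ∈ A (i.e. sums representable only with equal summands).
Enumerate pairs (a, a') with a < a' (symmetric, so each unordered pair gives one sum; this covers all a ≠ a'):
  -5 + -4 = -9
  -5 + 3 = -2
  -5 + 4 = -1
  -5 + 5 = 0
  -5 + 8 = 3
  -5 + 9 = 4
  -4 + 3 = -1
  -4 + 4 = 0
  -4 + 5 = 1
  -4 + 8 = 4
  -4 + 9 = 5
  3 + 4 = 7
  3 + 5 = 8
  3 + 8 = 11
  3 + 9 = 12
  4 + 5 = 9
  4 + 8 = 12
  4 + 9 = 13
  5 + 8 = 13
  5 + 9 = 14
  8 + 9 = 17
Collected distinct sums: {-9, -2, -1, 0, 1, 3, 4, 5, 7, 8, 9, 11, 12, 13, 14, 17}
|A +̂ A| = 16
(Reference bound: |A +̂ A| ≥ 2|A| - 3 for |A| ≥ 2, with |A| = 7 giving ≥ 11.)

|A +̂ A| = 16


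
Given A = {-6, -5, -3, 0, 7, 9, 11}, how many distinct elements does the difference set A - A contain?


A - A = {a - a' : a, a' ∈ A}; |A| = 7.
Bounds: 2|A|-1 ≤ |A - A| ≤ |A|² - |A| + 1, i.e. 13 ≤ |A - A| ≤ 43.
Note: 0 ∈ A - A always (from a - a). The set is symmetric: if d ∈ A - A then -d ∈ A - A.
Enumerate nonzero differences d = a - a' with a > a' (then include -d):
Positive differences: {1, 2, 3, 4, 5, 6, 7, 9, 10, 11, 12, 13, 14, 15, 16, 17}
Full difference set: {0} ∪ (positive diffs) ∪ (negative diffs).
|A - A| = 1 + 2·16 = 33 (matches direct enumeration: 33).

|A - A| = 33


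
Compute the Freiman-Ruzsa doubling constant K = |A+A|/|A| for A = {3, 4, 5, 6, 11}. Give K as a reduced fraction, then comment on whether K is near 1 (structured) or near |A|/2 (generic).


|A| = 5.
Compute A + A by enumerating all 25 pairs.
A + A = {6, 7, 8, 9, 10, 11, 12, 14, 15, 16, 17, 22}, so |A + A| = 12.
K = |A + A| / |A| = 12/5 (already in lowest terms) ≈ 2.4000.
Reference: AP of size 5 gives K = 9/5 ≈ 1.8000; a fully generic set of size 5 gives K ≈ 3.0000.

|A| = 5, |A + A| = 12, K = 12/5.


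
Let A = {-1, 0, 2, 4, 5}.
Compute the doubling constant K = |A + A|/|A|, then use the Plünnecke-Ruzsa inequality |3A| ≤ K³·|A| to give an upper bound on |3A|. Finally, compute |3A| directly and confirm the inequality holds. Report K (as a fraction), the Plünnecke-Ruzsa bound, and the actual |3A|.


|A| = 5.
Step 1: Compute A + A by enumerating all 25 pairs.
A + A = {-2, -1, 0, 1, 2, 3, 4, 5, 6, 7, 8, 9, 10}, so |A + A| = 13.
Step 2: Doubling constant K = |A + A|/|A| = 13/5 = 13/5 ≈ 2.6000.
Step 3: Plünnecke-Ruzsa gives |3A| ≤ K³·|A| = (2.6000)³ · 5 ≈ 87.8800.
Step 4: Compute 3A = A + A + A directly by enumerating all triples (a,b,c) ∈ A³; |3A| = 19.
Step 5: Check 19 ≤ 87.8800? Yes ✓.

K = 13/5, Plünnecke-Ruzsa bound K³|A| ≈ 87.8800, |3A| = 19, inequality holds.


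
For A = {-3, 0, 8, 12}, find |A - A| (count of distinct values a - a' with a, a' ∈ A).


A - A = {a - a' : a, a' ∈ A}; |A| = 4.
Bounds: 2|A|-1 ≤ |A - A| ≤ |A|² - |A| + 1, i.e. 7 ≤ |A - A| ≤ 13.
Note: 0 ∈ A - A always (from a - a). The set is symmetric: if d ∈ A - A then -d ∈ A - A.
Enumerate nonzero differences d = a - a' with a > a' (then include -d):
Positive differences: {3, 4, 8, 11, 12, 15}
Full difference set: {0} ∪ (positive diffs) ∪ (negative diffs).
|A - A| = 1 + 2·6 = 13 (matches direct enumeration: 13).

|A - A| = 13


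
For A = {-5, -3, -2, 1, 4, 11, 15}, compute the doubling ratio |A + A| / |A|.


|A| = 7.
Compute A + A by enumerating all 49 pairs.
A + A = {-10, -8, -7, -6, -5, -4, -2, -1, 1, 2, 5, 6, 8, 9, 10, 12, 13, 15, 16, 19, 22, 26, 30}, so |A + A| = 23.
K = |A + A| / |A| = 23/7 (already in lowest terms) ≈ 3.2857.
Reference: AP of size 7 gives K = 13/7 ≈ 1.8571; a fully generic set of size 7 gives K ≈ 4.0000.

|A| = 7, |A + A| = 23, K = 23/7.


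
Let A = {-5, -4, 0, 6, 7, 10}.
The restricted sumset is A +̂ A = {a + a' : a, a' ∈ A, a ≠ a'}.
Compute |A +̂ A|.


Restricted sumset: A +̂ A = {a + a' : a ∈ A, a' ∈ A, a ≠ a'}.
Equivalently, take A + A and drop any sum 2a that is achievable ONLY as a + a for a ∈ A (i.e. sums representable only with equal summands).
Enumerate pairs (a, a') with a < a' (symmetric, so each unordered pair gives one sum; this covers all a ≠ a'):
  -5 + -4 = -9
  -5 + 0 = -5
  -5 + 6 = 1
  -5 + 7 = 2
  -5 + 10 = 5
  -4 + 0 = -4
  -4 + 6 = 2
  -4 + 7 = 3
  -4 + 10 = 6
  0 + 6 = 6
  0 + 7 = 7
  0 + 10 = 10
  6 + 7 = 13
  6 + 10 = 16
  7 + 10 = 17
Collected distinct sums: {-9, -5, -4, 1, 2, 3, 5, 6, 7, 10, 13, 16, 17}
|A +̂ A| = 13
(Reference bound: |A +̂ A| ≥ 2|A| - 3 for |A| ≥ 2, with |A| = 6 giving ≥ 9.)

|A +̂ A| = 13


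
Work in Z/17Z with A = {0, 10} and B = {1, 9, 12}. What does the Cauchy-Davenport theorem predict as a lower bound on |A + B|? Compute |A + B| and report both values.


Cauchy-Davenport: |A + B| ≥ min(p, |A| + |B| - 1) for A, B nonempty in Z/pZ.
|A| = 2, |B| = 3, p = 17.
CD lower bound = min(17, 2 + 3 - 1) = min(17, 4) = 4.
Compute A + B mod 17 directly:
a = 0: 0+1=1, 0+9=9, 0+12=12
a = 10: 10+1=11, 10+9=2, 10+12=5
A + B = {1, 2, 5, 9, 11, 12}, so |A + B| = 6.
Verify: 6 ≥ 4? Yes ✓.

CD lower bound = 4, actual |A + B| = 6.


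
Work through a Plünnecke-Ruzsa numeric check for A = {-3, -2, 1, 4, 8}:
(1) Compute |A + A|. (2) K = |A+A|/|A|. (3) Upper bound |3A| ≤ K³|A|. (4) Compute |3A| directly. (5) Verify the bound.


|A| = 5.
Step 1: Compute A + A by enumerating all 25 pairs.
A + A = {-6, -5, -4, -2, -1, 1, 2, 5, 6, 8, 9, 12, 16}, so |A + A| = 13.
Step 2: Doubling constant K = |A + A|/|A| = 13/5 = 13/5 ≈ 2.6000.
Step 3: Plünnecke-Ruzsa gives |3A| ≤ K³·|A| = (2.6000)³ · 5 ≈ 87.8800.
Step 4: Compute 3A = A + A + A directly by enumerating all triples (a,b,c) ∈ A³; |3A| = 25.
Step 5: Check 25 ≤ 87.8800? Yes ✓.

K = 13/5, Plünnecke-Ruzsa bound K³|A| ≈ 87.8800, |3A| = 25, inequality holds.


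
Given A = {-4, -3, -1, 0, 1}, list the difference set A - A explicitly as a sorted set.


A - A = {a - a' : a, a' ∈ A}.
Compute a - a' for each ordered pair (a, a'):
a = -4: -4--4=0, -4--3=-1, -4--1=-3, -4-0=-4, -4-1=-5
a = -3: -3--4=1, -3--3=0, -3--1=-2, -3-0=-3, -3-1=-4
a = -1: -1--4=3, -1--3=2, -1--1=0, -1-0=-1, -1-1=-2
a = 0: 0--4=4, 0--3=3, 0--1=1, 0-0=0, 0-1=-1
a = 1: 1--4=5, 1--3=4, 1--1=2, 1-0=1, 1-1=0
Collecting distinct values (and noting 0 appears from a-a):
A - A = {-5, -4, -3, -2, -1, 0, 1, 2, 3, 4, 5}
|A - A| = 11

A - A = {-5, -4, -3, -2, -1, 0, 1, 2, 3, 4, 5}


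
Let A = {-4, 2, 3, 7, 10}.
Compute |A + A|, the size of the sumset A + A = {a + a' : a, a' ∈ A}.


A + A = {a + a' : a, a' ∈ A}; |A| = 5.
General bounds: 2|A| - 1 ≤ |A + A| ≤ |A|(|A|+1)/2, i.e. 9 ≤ |A + A| ≤ 15.
Lower bound 2|A|-1 is attained iff A is an arithmetic progression.
Enumerate sums a + a' for a ≤ a' (symmetric, so this suffices):
a = -4: -4+-4=-8, -4+2=-2, -4+3=-1, -4+7=3, -4+10=6
a = 2: 2+2=4, 2+3=5, 2+7=9, 2+10=12
a = 3: 3+3=6, 3+7=10, 3+10=13
a = 7: 7+7=14, 7+10=17
a = 10: 10+10=20
Distinct sums: {-8, -2, -1, 3, 4, 5, 6, 9, 10, 12, 13, 14, 17, 20}
|A + A| = 14

|A + A| = 14


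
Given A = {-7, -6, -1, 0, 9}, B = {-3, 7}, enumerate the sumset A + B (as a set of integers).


A + B = {a + b : a ∈ A, b ∈ B}.
Enumerate all |A|·|B| = 5·2 = 10 pairs (a, b) and collect distinct sums.
a = -7: -7+-3=-10, -7+7=0
a = -6: -6+-3=-9, -6+7=1
a = -1: -1+-3=-4, -1+7=6
a = 0: 0+-3=-3, 0+7=7
a = 9: 9+-3=6, 9+7=16
Collecting distinct sums: A + B = {-10, -9, -4, -3, 0, 1, 6, 7, 16}
|A + B| = 9

A + B = {-10, -9, -4, -3, 0, 1, 6, 7, 16}


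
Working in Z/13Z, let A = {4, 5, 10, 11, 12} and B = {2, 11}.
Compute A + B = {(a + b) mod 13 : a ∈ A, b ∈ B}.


Work in Z/13Z: reduce every sum a + b modulo 13.
Enumerate all 10 pairs:
a = 4: 4+2=6, 4+11=2
a = 5: 5+2=7, 5+11=3
a = 10: 10+2=12, 10+11=8
a = 11: 11+2=0, 11+11=9
a = 12: 12+2=1, 12+11=10
Distinct residues collected: {0, 1, 2, 3, 6, 7, 8, 9, 10, 12}
|A + B| = 10 (out of 13 total residues).

A + B = {0, 1, 2, 3, 6, 7, 8, 9, 10, 12}


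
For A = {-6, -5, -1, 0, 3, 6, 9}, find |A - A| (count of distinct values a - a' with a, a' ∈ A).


A - A = {a - a' : a, a' ∈ A}; |A| = 7.
Bounds: 2|A|-1 ≤ |A - A| ≤ |A|² - |A| + 1, i.e. 13 ≤ |A - A| ≤ 43.
Note: 0 ∈ A - A always (from a - a). The set is symmetric: if d ∈ A - A then -d ∈ A - A.
Enumerate nonzero differences d = a - a' with a > a' (then include -d):
Positive differences: {1, 3, 4, 5, 6, 7, 8, 9, 10, 11, 12, 14, 15}
Full difference set: {0} ∪ (positive diffs) ∪ (negative diffs).
|A - A| = 1 + 2·13 = 27 (matches direct enumeration: 27).

|A - A| = 27


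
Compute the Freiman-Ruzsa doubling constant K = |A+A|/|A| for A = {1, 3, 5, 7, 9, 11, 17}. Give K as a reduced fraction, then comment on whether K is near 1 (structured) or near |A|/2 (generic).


|A| = 7.
Compute A + A by enumerating all 49 pairs.
A + A = {2, 4, 6, 8, 10, 12, 14, 16, 18, 20, 22, 24, 26, 28, 34}, so |A + A| = 15.
K = |A + A| / |A| = 15/7 (already in lowest terms) ≈ 2.1429.
Reference: AP of size 7 gives K = 13/7 ≈ 1.8571; a fully generic set of size 7 gives K ≈ 4.0000.

|A| = 7, |A + A| = 15, K = 15/7.


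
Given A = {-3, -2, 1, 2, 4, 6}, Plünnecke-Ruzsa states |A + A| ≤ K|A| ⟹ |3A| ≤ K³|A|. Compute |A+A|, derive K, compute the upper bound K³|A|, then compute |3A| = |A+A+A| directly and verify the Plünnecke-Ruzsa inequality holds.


|A| = 6.
Step 1: Compute A + A by enumerating all 36 pairs.
A + A = {-6, -5, -4, -2, -1, 0, 1, 2, 3, 4, 5, 6, 7, 8, 10, 12}, so |A + A| = 16.
Step 2: Doubling constant K = |A + A|/|A| = 16/6 = 16/6 ≈ 2.6667.
Step 3: Plünnecke-Ruzsa gives |3A| ≤ K³·|A| = (2.6667)³ · 6 ≈ 113.7778.
Step 4: Compute 3A = A + A + A directly by enumerating all triples (a,b,c) ∈ A³; |3A| = 26.
Step 5: Check 26 ≤ 113.7778? Yes ✓.

K = 16/6, Plünnecke-Ruzsa bound K³|A| ≈ 113.7778, |3A| = 26, inequality holds.


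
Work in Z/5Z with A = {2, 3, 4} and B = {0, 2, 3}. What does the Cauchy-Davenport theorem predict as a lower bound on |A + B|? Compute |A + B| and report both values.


Cauchy-Davenport: |A + B| ≥ min(p, |A| + |B| - 1) for A, B nonempty in Z/pZ.
|A| = 3, |B| = 3, p = 5.
CD lower bound = min(5, 3 + 3 - 1) = min(5, 5) = 5.
Compute A + B mod 5 directly:
a = 2: 2+0=2, 2+2=4, 2+3=0
a = 3: 3+0=3, 3+2=0, 3+3=1
a = 4: 4+0=4, 4+2=1, 4+3=2
A + B = {0, 1, 2, 3, 4}, so |A + B| = 5.
Verify: 5 ≥ 5? Yes ✓.

CD lower bound = 5, actual |A + B| = 5.


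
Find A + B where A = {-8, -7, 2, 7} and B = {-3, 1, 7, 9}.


A + B = {a + b : a ∈ A, b ∈ B}.
Enumerate all |A|·|B| = 4·4 = 16 pairs (a, b) and collect distinct sums.
a = -8: -8+-3=-11, -8+1=-7, -8+7=-1, -8+9=1
a = -7: -7+-3=-10, -7+1=-6, -7+7=0, -7+9=2
a = 2: 2+-3=-1, 2+1=3, 2+7=9, 2+9=11
a = 7: 7+-3=4, 7+1=8, 7+7=14, 7+9=16
Collecting distinct sums: A + B = {-11, -10, -7, -6, -1, 0, 1, 2, 3, 4, 8, 9, 11, 14, 16}
|A + B| = 15

A + B = {-11, -10, -7, -6, -1, 0, 1, 2, 3, 4, 8, 9, 11, 14, 16}


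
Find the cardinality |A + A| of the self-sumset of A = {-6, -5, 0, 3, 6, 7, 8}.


A + A = {a + a' : a, a' ∈ A}; |A| = 7.
General bounds: 2|A| - 1 ≤ |A + A| ≤ |A|(|A|+1)/2, i.e. 13 ≤ |A + A| ≤ 28.
Lower bound 2|A|-1 is attained iff A is an arithmetic progression.
Enumerate sums a + a' for a ≤ a' (symmetric, so this suffices):
a = -6: -6+-6=-12, -6+-5=-11, -6+0=-6, -6+3=-3, -6+6=0, -6+7=1, -6+8=2
a = -5: -5+-5=-10, -5+0=-5, -5+3=-2, -5+6=1, -5+7=2, -5+8=3
a = 0: 0+0=0, 0+3=3, 0+6=6, 0+7=7, 0+8=8
a = 3: 3+3=6, 3+6=9, 3+7=10, 3+8=11
a = 6: 6+6=12, 6+7=13, 6+8=14
a = 7: 7+7=14, 7+8=15
a = 8: 8+8=16
Distinct sums: {-12, -11, -10, -6, -5, -3, -2, 0, 1, 2, 3, 6, 7, 8, 9, 10, 11, 12, 13, 14, 15, 16}
|A + A| = 22

|A + A| = 22


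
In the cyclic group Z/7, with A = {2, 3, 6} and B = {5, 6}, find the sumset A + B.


Work in Z/7Z: reduce every sum a + b modulo 7.
Enumerate all 6 pairs:
a = 2: 2+5=0, 2+6=1
a = 3: 3+5=1, 3+6=2
a = 6: 6+5=4, 6+6=5
Distinct residues collected: {0, 1, 2, 4, 5}
|A + B| = 5 (out of 7 total residues).

A + B = {0, 1, 2, 4, 5}


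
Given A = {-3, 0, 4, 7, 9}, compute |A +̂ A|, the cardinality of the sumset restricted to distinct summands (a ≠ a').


Restricted sumset: A +̂ A = {a + a' : a ∈ A, a' ∈ A, a ≠ a'}.
Equivalently, take A + A and drop any sum 2a that is achievable ONLY as a + a for a ∈ A (i.e. sums representable only with equal summands).
Enumerate pairs (a, a') with a < a' (symmetric, so each unordered pair gives one sum; this covers all a ≠ a'):
  -3 + 0 = -3
  -3 + 4 = 1
  -3 + 7 = 4
  -3 + 9 = 6
  0 + 4 = 4
  0 + 7 = 7
  0 + 9 = 9
  4 + 7 = 11
  4 + 9 = 13
  7 + 9 = 16
Collected distinct sums: {-3, 1, 4, 6, 7, 9, 11, 13, 16}
|A +̂ A| = 9
(Reference bound: |A +̂ A| ≥ 2|A| - 3 for |A| ≥ 2, with |A| = 5 giving ≥ 7.)

|A +̂ A| = 9


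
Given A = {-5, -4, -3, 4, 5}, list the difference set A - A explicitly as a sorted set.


A - A = {a - a' : a, a' ∈ A}.
Compute a - a' for each ordered pair (a, a'):
a = -5: -5--5=0, -5--4=-1, -5--3=-2, -5-4=-9, -5-5=-10
a = -4: -4--5=1, -4--4=0, -4--3=-1, -4-4=-8, -4-5=-9
a = -3: -3--5=2, -3--4=1, -3--3=0, -3-4=-7, -3-5=-8
a = 4: 4--5=9, 4--4=8, 4--3=7, 4-4=0, 4-5=-1
a = 5: 5--5=10, 5--4=9, 5--3=8, 5-4=1, 5-5=0
Collecting distinct values (and noting 0 appears from a-a):
A - A = {-10, -9, -8, -7, -2, -1, 0, 1, 2, 7, 8, 9, 10}
|A - A| = 13

A - A = {-10, -9, -8, -7, -2, -1, 0, 1, 2, 7, 8, 9, 10}


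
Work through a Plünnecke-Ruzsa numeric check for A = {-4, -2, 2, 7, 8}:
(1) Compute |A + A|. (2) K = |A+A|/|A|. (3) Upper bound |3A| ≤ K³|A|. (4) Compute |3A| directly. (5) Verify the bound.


|A| = 5.
Step 1: Compute A + A by enumerating all 25 pairs.
A + A = {-8, -6, -4, -2, 0, 3, 4, 5, 6, 9, 10, 14, 15, 16}, so |A + A| = 14.
Step 2: Doubling constant K = |A + A|/|A| = 14/5 = 14/5 ≈ 2.8000.
Step 3: Plünnecke-Ruzsa gives |3A| ≤ K³·|A| = (2.8000)³ · 5 ≈ 109.7600.
Step 4: Compute 3A = A + A + A directly by enumerating all triples (a,b,c) ∈ A³; |3A| = 28.
Step 5: Check 28 ≤ 109.7600? Yes ✓.

K = 14/5, Plünnecke-Ruzsa bound K³|A| ≈ 109.7600, |3A| = 28, inequality holds.


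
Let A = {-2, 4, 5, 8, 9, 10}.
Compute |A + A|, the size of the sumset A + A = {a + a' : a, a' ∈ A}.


A + A = {a + a' : a, a' ∈ A}; |A| = 6.
General bounds: 2|A| - 1 ≤ |A + A| ≤ |A|(|A|+1)/2, i.e. 11 ≤ |A + A| ≤ 21.
Lower bound 2|A|-1 is attained iff A is an arithmetic progression.
Enumerate sums a + a' for a ≤ a' (symmetric, so this suffices):
a = -2: -2+-2=-4, -2+4=2, -2+5=3, -2+8=6, -2+9=7, -2+10=8
a = 4: 4+4=8, 4+5=9, 4+8=12, 4+9=13, 4+10=14
a = 5: 5+5=10, 5+8=13, 5+9=14, 5+10=15
a = 8: 8+8=16, 8+9=17, 8+10=18
a = 9: 9+9=18, 9+10=19
a = 10: 10+10=20
Distinct sums: {-4, 2, 3, 6, 7, 8, 9, 10, 12, 13, 14, 15, 16, 17, 18, 19, 20}
|A + A| = 17

|A + A| = 17


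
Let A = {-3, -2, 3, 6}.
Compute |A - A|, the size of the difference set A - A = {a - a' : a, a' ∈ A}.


A - A = {a - a' : a, a' ∈ A}; |A| = 4.
Bounds: 2|A|-1 ≤ |A - A| ≤ |A|² - |A| + 1, i.e. 7 ≤ |A - A| ≤ 13.
Note: 0 ∈ A - A always (from a - a). The set is symmetric: if d ∈ A - A then -d ∈ A - A.
Enumerate nonzero differences d = a - a' with a > a' (then include -d):
Positive differences: {1, 3, 5, 6, 8, 9}
Full difference set: {0} ∪ (positive diffs) ∪ (negative diffs).
|A - A| = 1 + 2·6 = 13 (matches direct enumeration: 13).

|A - A| = 13


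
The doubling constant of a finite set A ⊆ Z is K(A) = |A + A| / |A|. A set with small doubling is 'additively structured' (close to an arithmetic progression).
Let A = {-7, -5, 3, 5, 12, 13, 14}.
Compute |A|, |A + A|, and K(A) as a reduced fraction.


|A| = 7.
Compute A + A by enumerating all 49 pairs.
A + A = {-14, -12, -10, -4, -2, 0, 5, 6, 7, 8, 9, 10, 15, 16, 17, 18, 19, 24, 25, 26, 27, 28}, so |A + A| = 22.
K = |A + A| / |A| = 22/7 (already in lowest terms) ≈ 3.1429.
Reference: AP of size 7 gives K = 13/7 ≈ 1.8571; a fully generic set of size 7 gives K ≈ 4.0000.

|A| = 7, |A + A| = 22, K = 22/7.


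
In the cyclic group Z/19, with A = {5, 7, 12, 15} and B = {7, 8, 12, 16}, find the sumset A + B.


Work in Z/19Z: reduce every sum a + b modulo 19.
Enumerate all 16 pairs:
a = 5: 5+7=12, 5+8=13, 5+12=17, 5+16=2
a = 7: 7+7=14, 7+8=15, 7+12=0, 7+16=4
a = 12: 12+7=0, 12+8=1, 12+12=5, 12+16=9
a = 15: 15+7=3, 15+8=4, 15+12=8, 15+16=12
Distinct residues collected: {0, 1, 2, 3, 4, 5, 8, 9, 12, 13, 14, 15, 17}
|A + B| = 13 (out of 19 total residues).

A + B = {0, 1, 2, 3, 4, 5, 8, 9, 12, 13, 14, 15, 17}


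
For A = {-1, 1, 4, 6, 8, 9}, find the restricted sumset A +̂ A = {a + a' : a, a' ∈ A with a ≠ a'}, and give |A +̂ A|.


Restricted sumset: A +̂ A = {a + a' : a ∈ A, a' ∈ A, a ≠ a'}.
Equivalently, take A + A and drop any sum 2a that is achievable ONLY as a + a for a ∈ A (i.e. sums representable only with equal summands).
Enumerate pairs (a, a') with a < a' (symmetric, so each unordered pair gives one sum; this covers all a ≠ a'):
  -1 + 1 = 0
  -1 + 4 = 3
  -1 + 6 = 5
  -1 + 8 = 7
  -1 + 9 = 8
  1 + 4 = 5
  1 + 6 = 7
  1 + 8 = 9
  1 + 9 = 10
  4 + 6 = 10
  4 + 8 = 12
  4 + 9 = 13
  6 + 8 = 14
  6 + 9 = 15
  8 + 9 = 17
Collected distinct sums: {0, 3, 5, 7, 8, 9, 10, 12, 13, 14, 15, 17}
|A +̂ A| = 12
(Reference bound: |A +̂ A| ≥ 2|A| - 3 for |A| ≥ 2, with |A| = 6 giving ≥ 9.)

|A +̂ A| = 12


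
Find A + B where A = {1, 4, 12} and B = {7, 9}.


A + B = {a + b : a ∈ A, b ∈ B}.
Enumerate all |A|·|B| = 3·2 = 6 pairs (a, b) and collect distinct sums.
a = 1: 1+7=8, 1+9=10
a = 4: 4+7=11, 4+9=13
a = 12: 12+7=19, 12+9=21
Collecting distinct sums: A + B = {8, 10, 11, 13, 19, 21}
|A + B| = 6

A + B = {8, 10, 11, 13, 19, 21}


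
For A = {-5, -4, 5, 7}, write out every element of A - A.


A - A = {a - a' : a, a' ∈ A}.
Compute a - a' for each ordered pair (a, a'):
a = -5: -5--5=0, -5--4=-1, -5-5=-10, -5-7=-12
a = -4: -4--5=1, -4--4=0, -4-5=-9, -4-7=-11
a = 5: 5--5=10, 5--4=9, 5-5=0, 5-7=-2
a = 7: 7--5=12, 7--4=11, 7-5=2, 7-7=0
Collecting distinct values (and noting 0 appears from a-a):
A - A = {-12, -11, -10, -9, -2, -1, 0, 1, 2, 9, 10, 11, 12}
|A - A| = 13

A - A = {-12, -11, -10, -9, -2, -1, 0, 1, 2, 9, 10, 11, 12}


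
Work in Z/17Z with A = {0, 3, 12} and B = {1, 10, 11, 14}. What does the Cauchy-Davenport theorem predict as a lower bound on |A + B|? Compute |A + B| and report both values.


Cauchy-Davenport: |A + B| ≥ min(p, |A| + |B| - 1) for A, B nonempty in Z/pZ.
|A| = 3, |B| = 4, p = 17.
CD lower bound = min(17, 3 + 4 - 1) = min(17, 6) = 6.
Compute A + B mod 17 directly:
a = 0: 0+1=1, 0+10=10, 0+11=11, 0+14=14
a = 3: 3+1=4, 3+10=13, 3+11=14, 3+14=0
a = 12: 12+1=13, 12+10=5, 12+11=6, 12+14=9
A + B = {0, 1, 4, 5, 6, 9, 10, 11, 13, 14}, so |A + B| = 10.
Verify: 10 ≥ 6? Yes ✓.

CD lower bound = 6, actual |A + B| = 10.


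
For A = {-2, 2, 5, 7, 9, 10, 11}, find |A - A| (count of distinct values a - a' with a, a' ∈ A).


A - A = {a - a' : a, a' ∈ A}; |A| = 7.
Bounds: 2|A|-1 ≤ |A - A| ≤ |A|² - |A| + 1, i.e. 13 ≤ |A - A| ≤ 43.
Note: 0 ∈ A - A always (from a - a). The set is symmetric: if d ∈ A - A then -d ∈ A - A.
Enumerate nonzero differences d = a - a' with a > a' (then include -d):
Positive differences: {1, 2, 3, 4, 5, 6, 7, 8, 9, 11, 12, 13}
Full difference set: {0} ∪ (positive diffs) ∪ (negative diffs).
|A - A| = 1 + 2·12 = 25 (matches direct enumeration: 25).

|A - A| = 25


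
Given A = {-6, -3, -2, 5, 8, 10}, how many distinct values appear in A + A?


A + A = {a + a' : a, a' ∈ A}; |A| = 6.
General bounds: 2|A| - 1 ≤ |A + A| ≤ |A|(|A|+1)/2, i.e. 11 ≤ |A + A| ≤ 21.
Lower bound 2|A|-1 is attained iff A is an arithmetic progression.
Enumerate sums a + a' for a ≤ a' (symmetric, so this suffices):
a = -6: -6+-6=-12, -6+-3=-9, -6+-2=-8, -6+5=-1, -6+8=2, -6+10=4
a = -3: -3+-3=-6, -3+-2=-5, -3+5=2, -3+8=5, -3+10=7
a = -2: -2+-2=-4, -2+5=3, -2+8=6, -2+10=8
a = 5: 5+5=10, 5+8=13, 5+10=15
a = 8: 8+8=16, 8+10=18
a = 10: 10+10=20
Distinct sums: {-12, -9, -8, -6, -5, -4, -1, 2, 3, 4, 5, 6, 7, 8, 10, 13, 15, 16, 18, 20}
|A + A| = 20

|A + A| = 20


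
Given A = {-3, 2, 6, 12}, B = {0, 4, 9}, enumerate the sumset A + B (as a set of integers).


A + B = {a + b : a ∈ A, b ∈ B}.
Enumerate all |A|·|B| = 4·3 = 12 pairs (a, b) and collect distinct sums.
a = -3: -3+0=-3, -3+4=1, -3+9=6
a = 2: 2+0=2, 2+4=6, 2+9=11
a = 6: 6+0=6, 6+4=10, 6+9=15
a = 12: 12+0=12, 12+4=16, 12+9=21
Collecting distinct sums: A + B = {-3, 1, 2, 6, 10, 11, 12, 15, 16, 21}
|A + B| = 10

A + B = {-3, 1, 2, 6, 10, 11, 12, 15, 16, 21}


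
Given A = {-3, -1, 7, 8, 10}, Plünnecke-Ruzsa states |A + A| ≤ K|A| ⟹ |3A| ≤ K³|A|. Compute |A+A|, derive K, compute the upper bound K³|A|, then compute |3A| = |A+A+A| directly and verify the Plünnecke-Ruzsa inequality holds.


|A| = 5.
Step 1: Compute A + A by enumerating all 25 pairs.
A + A = {-6, -4, -2, 4, 5, 6, 7, 9, 14, 15, 16, 17, 18, 20}, so |A + A| = 14.
Step 2: Doubling constant K = |A + A|/|A| = 14/5 = 14/5 ≈ 2.8000.
Step 3: Plünnecke-Ruzsa gives |3A| ≤ K³·|A| = (2.8000)³ · 5 ≈ 109.7600.
Step 4: Compute 3A = A + A + A directly by enumerating all triples (a,b,c) ∈ A³; |3A| = 28.
Step 5: Check 28 ≤ 109.7600? Yes ✓.

K = 14/5, Plünnecke-Ruzsa bound K³|A| ≈ 109.7600, |3A| = 28, inequality holds.


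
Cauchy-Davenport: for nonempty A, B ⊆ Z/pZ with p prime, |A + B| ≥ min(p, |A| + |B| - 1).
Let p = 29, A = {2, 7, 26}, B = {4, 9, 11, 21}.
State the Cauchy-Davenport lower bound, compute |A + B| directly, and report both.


Cauchy-Davenport: |A + B| ≥ min(p, |A| + |B| - 1) for A, B nonempty in Z/pZ.
|A| = 3, |B| = 4, p = 29.
CD lower bound = min(29, 3 + 4 - 1) = min(29, 6) = 6.
Compute A + B mod 29 directly:
a = 2: 2+4=6, 2+9=11, 2+11=13, 2+21=23
a = 7: 7+4=11, 7+9=16, 7+11=18, 7+21=28
a = 26: 26+4=1, 26+9=6, 26+11=8, 26+21=18
A + B = {1, 6, 8, 11, 13, 16, 18, 23, 28}, so |A + B| = 9.
Verify: 9 ≥ 6? Yes ✓.

CD lower bound = 6, actual |A + B| = 9.


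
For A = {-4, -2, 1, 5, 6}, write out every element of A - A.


A - A = {a - a' : a, a' ∈ A}.
Compute a - a' for each ordered pair (a, a'):
a = -4: -4--4=0, -4--2=-2, -4-1=-5, -4-5=-9, -4-6=-10
a = -2: -2--4=2, -2--2=0, -2-1=-3, -2-5=-7, -2-6=-8
a = 1: 1--4=5, 1--2=3, 1-1=0, 1-5=-4, 1-6=-5
a = 5: 5--4=9, 5--2=7, 5-1=4, 5-5=0, 5-6=-1
a = 6: 6--4=10, 6--2=8, 6-1=5, 6-5=1, 6-6=0
Collecting distinct values (and noting 0 appears from a-a):
A - A = {-10, -9, -8, -7, -5, -4, -3, -2, -1, 0, 1, 2, 3, 4, 5, 7, 8, 9, 10}
|A - A| = 19

A - A = {-10, -9, -8, -7, -5, -4, -3, -2, -1, 0, 1, 2, 3, 4, 5, 7, 8, 9, 10}


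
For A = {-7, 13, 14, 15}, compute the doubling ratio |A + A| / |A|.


|A| = 4.
Compute A + A by enumerating all 16 pairs.
A + A = {-14, 6, 7, 8, 26, 27, 28, 29, 30}, so |A + A| = 9.
K = |A + A| / |A| = 9/4 (already in lowest terms) ≈ 2.2500.
Reference: AP of size 4 gives K = 7/4 ≈ 1.7500; a fully generic set of size 4 gives K ≈ 2.5000.

|A| = 4, |A + A| = 9, K = 9/4.


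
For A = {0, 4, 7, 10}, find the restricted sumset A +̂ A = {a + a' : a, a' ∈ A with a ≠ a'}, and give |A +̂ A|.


Restricted sumset: A +̂ A = {a + a' : a ∈ A, a' ∈ A, a ≠ a'}.
Equivalently, take A + A and drop any sum 2a that is achievable ONLY as a + a for a ∈ A (i.e. sums representable only with equal summands).
Enumerate pairs (a, a') with a < a' (symmetric, so each unordered pair gives one sum; this covers all a ≠ a'):
  0 + 4 = 4
  0 + 7 = 7
  0 + 10 = 10
  4 + 7 = 11
  4 + 10 = 14
  7 + 10 = 17
Collected distinct sums: {4, 7, 10, 11, 14, 17}
|A +̂ A| = 6
(Reference bound: |A +̂ A| ≥ 2|A| - 3 for |A| ≥ 2, with |A| = 4 giving ≥ 5.)

|A +̂ A| = 6


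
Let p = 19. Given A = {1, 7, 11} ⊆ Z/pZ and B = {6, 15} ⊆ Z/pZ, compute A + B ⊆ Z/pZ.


Work in Z/19Z: reduce every sum a + b modulo 19.
Enumerate all 6 pairs:
a = 1: 1+6=7, 1+15=16
a = 7: 7+6=13, 7+15=3
a = 11: 11+6=17, 11+15=7
Distinct residues collected: {3, 7, 13, 16, 17}
|A + B| = 5 (out of 19 total residues).

A + B = {3, 7, 13, 16, 17}


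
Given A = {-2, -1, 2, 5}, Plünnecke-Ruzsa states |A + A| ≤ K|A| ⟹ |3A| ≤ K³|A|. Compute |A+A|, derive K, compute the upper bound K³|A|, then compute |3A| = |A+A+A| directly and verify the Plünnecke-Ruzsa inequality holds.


|A| = 4.
Step 1: Compute A + A by enumerating all 16 pairs.
A + A = {-4, -3, -2, 0, 1, 3, 4, 7, 10}, so |A + A| = 9.
Step 2: Doubling constant K = |A + A|/|A| = 9/4 = 9/4 ≈ 2.2500.
Step 3: Plünnecke-Ruzsa gives |3A| ≤ K³·|A| = (2.2500)³ · 4 ≈ 45.5625.
Step 4: Compute 3A = A + A + A directly by enumerating all triples (a,b,c) ∈ A³; |3A| = 16.
Step 5: Check 16 ≤ 45.5625? Yes ✓.

K = 9/4, Plünnecke-Ruzsa bound K³|A| ≈ 45.5625, |3A| = 16, inequality holds.


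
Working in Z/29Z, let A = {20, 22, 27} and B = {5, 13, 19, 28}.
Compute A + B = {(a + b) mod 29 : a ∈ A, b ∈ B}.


Work in Z/29Z: reduce every sum a + b modulo 29.
Enumerate all 12 pairs:
a = 20: 20+5=25, 20+13=4, 20+19=10, 20+28=19
a = 22: 22+5=27, 22+13=6, 22+19=12, 22+28=21
a = 27: 27+5=3, 27+13=11, 27+19=17, 27+28=26
Distinct residues collected: {3, 4, 6, 10, 11, 12, 17, 19, 21, 25, 26, 27}
|A + B| = 12 (out of 29 total residues).

A + B = {3, 4, 6, 10, 11, 12, 17, 19, 21, 25, 26, 27}


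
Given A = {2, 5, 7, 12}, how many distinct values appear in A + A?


A + A = {a + a' : a, a' ∈ A}; |A| = 4.
General bounds: 2|A| - 1 ≤ |A + A| ≤ |A|(|A|+1)/2, i.e. 7 ≤ |A + A| ≤ 10.
Lower bound 2|A|-1 is attained iff A is an arithmetic progression.
Enumerate sums a + a' for a ≤ a' (symmetric, so this suffices):
a = 2: 2+2=4, 2+5=7, 2+7=9, 2+12=14
a = 5: 5+5=10, 5+7=12, 5+12=17
a = 7: 7+7=14, 7+12=19
a = 12: 12+12=24
Distinct sums: {4, 7, 9, 10, 12, 14, 17, 19, 24}
|A + A| = 9

|A + A| = 9


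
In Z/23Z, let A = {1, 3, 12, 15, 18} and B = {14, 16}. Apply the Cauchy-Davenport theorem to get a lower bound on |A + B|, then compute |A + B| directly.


Cauchy-Davenport: |A + B| ≥ min(p, |A| + |B| - 1) for A, B nonempty in Z/pZ.
|A| = 5, |B| = 2, p = 23.
CD lower bound = min(23, 5 + 2 - 1) = min(23, 6) = 6.
Compute A + B mod 23 directly:
a = 1: 1+14=15, 1+16=17
a = 3: 3+14=17, 3+16=19
a = 12: 12+14=3, 12+16=5
a = 15: 15+14=6, 15+16=8
a = 18: 18+14=9, 18+16=11
A + B = {3, 5, 6, 8, 9, 11, 15, 17, 19}, so |A + B| = 9.
Verify: 9 ≥ 6? Yes ✓.

CD lower bound = 6, actual |A + B| = 9.


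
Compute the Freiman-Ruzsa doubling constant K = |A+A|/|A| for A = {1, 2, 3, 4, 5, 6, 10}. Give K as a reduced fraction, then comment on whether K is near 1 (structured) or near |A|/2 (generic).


|A| = 7.
Compute A + A by enumerating all 49 pairs.
A + A = {2, 3, 4, 5, 6, 7, 8, 9, 10, 11, 12, 13, 14, 15, 16, 20}, so |A + A| = 16.
K = |A + A| / |A| = 16/7 (already in lowest terms) ≈ 2.2857.
Reference: AP of size 7 gives K = 13/7 ≈ 1.8571; a fully generic set of size 7 gives K ≈ 4.0000.

|A| = 7, |A + A| = 16, K = 16/7.


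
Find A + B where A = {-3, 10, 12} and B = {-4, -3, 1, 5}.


A + B = {a + b : a ∈ A, b ∈ B}.
Enumerate all |A|·|B| = 3·4 = 12 pairs (a, b) and collect distinct sums.
a = -3: -3+-4=-7, -3+-3=-6, -3+1=-2, -3+5=2
a = 10: 10+-4=6, 10+-3=7, 10+1=11, 10+5=15
a = 12: 12+-4=8, 12+-3=9, 12+1=13, 12+5=17
Collecting distinct sums: A + B = {-7, -6, -2, 2, 6, 7, 8, 9, 11, 13, 15, 17}
|A + B| = 12

A + B = {-7, -6, -2, 2, 6, 7, 8, 9, 11, 13, 15, 17}


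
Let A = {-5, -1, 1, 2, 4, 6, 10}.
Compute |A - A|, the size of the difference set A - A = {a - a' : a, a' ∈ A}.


A - A = {a - a' : a, a' ∈ A}; |A| = 7.
Bounds: 2|A|-1 ≤ |A - A| ≤ |A|² - |A| + 1, i.e. 13 ≤ |A - A| ≤ 43.
Note: 0 ∈ A - A always (from a - a). The set is symmetric: if d ∈ A - A then -d ∈ A - A.
Enumerate nonzero differences d = a - a' with a > a' (then include -d):
Positive differences: {1, 2, 3, 4, 5, 6, 7, 8, 9, 11, 15}
Full difference set: {0} ∪ (positive diffs) ∪ (negative diffs).
|A - A| = 1 + 2·11 = 23 (matches direct enumeration: 23).

|A - A| = 23


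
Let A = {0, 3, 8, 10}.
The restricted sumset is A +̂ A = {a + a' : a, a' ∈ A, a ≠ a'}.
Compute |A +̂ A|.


Restricted sumset: A +̂ A = {a + a' : a ∈ A, a' ∈ A, a ≠ a'}.
Equivalently, take A + A and drop any sum 2a that is achievable ONLY as a + a for a ∈ A (i.e. sums representable only with equal summands).
Enumerate pairs (a, a') with a < a' (symmetric, so each unordered pair gives one sum; this covers all a ≠ a'):
  0 + 3 = 3
  0 + 8 = 8
  0 + 10 = 10
  3 + 8 = 11
  3 + 10 = 13
  8 + 10 = 18
Collected distinct sums: {3, 8, 10, 11, 13, 18}
|A +̂ A| = 6
(Reference bound: |A +̂ A| ≥ 2|A| - 3 for |A| ≥ 2, with |A| = 4 giving ≥ 5.)

|A +̂ A| = 6


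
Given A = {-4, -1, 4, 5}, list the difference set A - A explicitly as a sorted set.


A - A = {a - a' : a, a' ∈ A}.
Compute a - a' for each ordered pair (a, a'):
a = -4: -4--4=0, -4--1=-3, -4-4=-8, -4-5=-9
a = -1: -1--4=3, -1--1=0, -1-4=-5, -1-5=-6
a = 4: 4--4=8, 4--1=5, 4-4=0, 4-5=-1
a = 5: 5--4=9, 5--1=6, 5-4=1, 5-5=0
Collecting distinct values (and noting 0 appears from a-a):
A - A = {-9, -8, -6, -5, -3, -1, 0, 1, 3, 5, 6, 8, 9}
|A - A| = 13

A - A = {-9, -8, -6, -5, -3, -1, 0, 1, 3, 5, 6, 8, 9}
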